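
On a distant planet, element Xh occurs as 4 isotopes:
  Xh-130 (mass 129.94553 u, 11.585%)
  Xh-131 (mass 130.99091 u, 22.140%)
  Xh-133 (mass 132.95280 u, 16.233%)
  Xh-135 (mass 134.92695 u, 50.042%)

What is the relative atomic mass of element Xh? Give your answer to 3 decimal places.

133.158 u

Average mass = Σ (abundance × isotope mass) = 0.11585 × 129.94553 + 0.22140 × 130.99091 + 0.16233 × 132.95280 + 0.50042 × 134.92695
= 15.054190 + 29.001387 + 21.582228 + 67.520144 = 133.157949 u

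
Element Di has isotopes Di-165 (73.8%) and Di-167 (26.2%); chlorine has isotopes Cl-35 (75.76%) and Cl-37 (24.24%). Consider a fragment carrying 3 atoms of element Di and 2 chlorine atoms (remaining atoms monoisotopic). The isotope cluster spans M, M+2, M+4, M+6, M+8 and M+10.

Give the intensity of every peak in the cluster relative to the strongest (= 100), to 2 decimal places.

Element Di pattern (n=3): 0.40194727 : 0.42809018 : 0.15197782 : 0.01798473
Chlorine pattern (n=2): 0.57395776 : 0.36728448 : 0.05875776
Convolve the two distributions (both contribute in 2-u steps):
  M: 0.40194727×0.57395776 = 0.230701
  M+2: 0.40194727×0.36728448 + 0.42809018×0.57395776 = 0.393335
  M+4: 0.40194727×0.05875776 + 0.42809018×0.36728448 + 0.15197782×0.57395776 = 0.268077
  M+6: 0.42809018×0.05875776 + 0.15197782×0.36728448 + 0.01798473×0.57395776 = 0.091295
  M+8: 0.15197782×0.05875776 + 0.01798473×0.36728448 = 0.015535
  M+10: 0.01798473×0.05875776 = 0.001057
Scale to base peak (0.393335) = 100: 58.65 : 100.00 : 68.15 : 23.21 : 3.95 : 0.27

58.65 : 100.00 : 68.15 : 23.21 : 3.95 : 0.27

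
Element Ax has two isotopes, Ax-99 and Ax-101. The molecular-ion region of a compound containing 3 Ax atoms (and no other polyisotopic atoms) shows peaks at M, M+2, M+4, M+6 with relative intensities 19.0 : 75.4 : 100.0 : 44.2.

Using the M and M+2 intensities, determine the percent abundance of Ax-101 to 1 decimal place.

56.9%

If p is the fraction of Ax that is Ax-99, then I(M+2)/I(M) = [C(3,1)·p^2·(1−p)] / p^3 = 3·(1−p)/p = 75.4/19.0 = 3.9684
(1−p)/p = 3.9684/3 = 1.3228  ⇒  p = 1/(1 + 1.3228) = 0.4305
Ax-99: 43.1%, Ax-101: 56.9%.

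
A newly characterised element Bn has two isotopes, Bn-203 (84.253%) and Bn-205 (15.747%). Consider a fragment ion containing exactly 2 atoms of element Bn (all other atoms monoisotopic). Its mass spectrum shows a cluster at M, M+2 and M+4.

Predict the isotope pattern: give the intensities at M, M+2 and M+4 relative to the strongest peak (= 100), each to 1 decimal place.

100.0 : 37.4 : 3.5

The 2 Bn atoms are independent, so intensities follow the terms of (0.84253 + 0.15747)^2.
P(M) = 0.84253^2 = 0.709857
P(M+2) = 2 × 0.84253^1 × 0.15747^1 = 0.265346
P(M+4) = 0.15747^2 = 0.024797
The M peak is largest (0.709857); scaling to 100 gives 100.0 : 37.4 : 3.5.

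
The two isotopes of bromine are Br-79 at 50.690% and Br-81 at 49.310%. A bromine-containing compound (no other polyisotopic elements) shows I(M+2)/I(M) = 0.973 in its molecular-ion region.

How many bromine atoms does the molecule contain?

1

With n Br atoms, P(M+2)/P(M) = C(n,1)·p^(n−1)q / p^n = n·q/p = n · 0.49310/0.50690.
n = 0.973 × 0.50690/0.49310 = 1.00 ≈ 1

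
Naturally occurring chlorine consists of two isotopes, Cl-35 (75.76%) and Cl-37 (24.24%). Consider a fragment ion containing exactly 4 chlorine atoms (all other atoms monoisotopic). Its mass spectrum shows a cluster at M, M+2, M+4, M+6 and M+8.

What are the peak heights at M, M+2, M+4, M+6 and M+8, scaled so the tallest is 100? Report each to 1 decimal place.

78.1 : 100.0 : 48.0 : 10.2 : 0.8

Each Cl atom is independently Cl-35 (p = 0.7576) or Cl-37 (q = 0.2424); the cluster is the binomial expansion (p + q)^4.
P(M) = 0.7576^4 = 0.329428
P(M+2) = 4 × 0.7576^3 × 0.2424^1 = 0.421612
P(M+4) = 6 × 0.7576^2 × 0.2424^2 = 0.202347
P(M+6) = 4 × 0.7576^1 × 0.2424^3 = 0.043162
P(M+8) = 0.2424^4 = 0.003452
The M+2 peak is largest (0.421612); scaling to 100 gives 78.1 : 100.0 : 48.0 : 10.2 : 0.8.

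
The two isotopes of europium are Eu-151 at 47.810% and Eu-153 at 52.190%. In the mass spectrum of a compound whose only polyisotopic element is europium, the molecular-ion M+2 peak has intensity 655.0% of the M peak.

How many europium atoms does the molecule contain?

6

For n independent Eu atoms, I(M+2)/I(M) = n · (abundance Eu-153) / (abundance Eu-151) = n · 0.52190/0.47810.
n = 6.550 × 0.47810/0.52190 = 6.00 ≈ 6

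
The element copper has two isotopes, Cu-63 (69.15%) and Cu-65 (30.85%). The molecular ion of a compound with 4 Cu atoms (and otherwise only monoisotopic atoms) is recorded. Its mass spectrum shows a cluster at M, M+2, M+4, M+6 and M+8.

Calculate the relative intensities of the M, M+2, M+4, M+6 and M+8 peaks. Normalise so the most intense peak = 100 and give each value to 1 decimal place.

Expanding (0.6915 + 0.3085)^4:
P(M) = 0.6915^4 = 0.228649
P(M+2) = 4 × 0.6915^3 × 0.3085^1 = 0.408030
P(M+4) = 6 × 0.6915^2 × 0.3085^2 = 0.273052
P(M+6) = 4 × 0.6915^1 × 0.3085^3 = 0.081212
P(M+8) = 0.3085^4 = 0.009058
The M+2 peak is largest (0.408030); scaling to 100 gives 56.0 : 100.0 : 66.9 : 19.9 : 2.2.

56.0 : 100.0 : 66.9 : 19.9 : 2.2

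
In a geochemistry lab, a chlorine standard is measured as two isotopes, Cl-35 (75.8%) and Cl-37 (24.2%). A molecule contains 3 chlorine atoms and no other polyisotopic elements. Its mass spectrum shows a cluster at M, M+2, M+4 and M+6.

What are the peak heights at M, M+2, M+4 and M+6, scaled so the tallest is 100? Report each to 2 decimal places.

The 3 Cl atoms are independent, so intensities follow the terms of (0.758 + 0.242)^3.
P(M) = 0.758^3 = 0.435520
P(M+2) = 3 × 0.758^2 × 0.242^1 = 0.417133
P(M+4) = 3 × 0.758^1 × 0.242^2 = 0.133175
P(M+6) = 0.242^3 = 0.014172
The M peak is largest (0.435520); scaling to 100 gives 100.00 : 95.78 : 30.58 : 3.25.

100.00 : 95.78 : 30.58 : 3.25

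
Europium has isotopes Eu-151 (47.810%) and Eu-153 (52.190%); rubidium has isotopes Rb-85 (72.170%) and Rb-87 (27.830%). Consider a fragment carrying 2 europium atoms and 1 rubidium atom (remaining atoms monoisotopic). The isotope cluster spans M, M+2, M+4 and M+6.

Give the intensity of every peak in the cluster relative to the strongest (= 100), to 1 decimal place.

38.9 : 100.0 : 79.2 : 17.9

Europium pattern (n=2): 0.22857961 : 0.49904078 : 0.27237961
Rubidium pattern (n=1): 0.7217 : 0.2783
Convolve the two distributions (both contribute in 2-u steps):
  M: 0.22857961×0.7217 = 0.164966
  M+2: 0.22857961×0.2783 + 0.49904078×0.7217 = 0.423771
  M+4: 0.49904078×0.2783 + 0.27237961×0.7217 = 0.335459
  M+6: 0.27237961×0.2783 = 0.075803
Scale to base peak (0.423771) = 100: 38.9 : 100.0 : 79.2 : 17.9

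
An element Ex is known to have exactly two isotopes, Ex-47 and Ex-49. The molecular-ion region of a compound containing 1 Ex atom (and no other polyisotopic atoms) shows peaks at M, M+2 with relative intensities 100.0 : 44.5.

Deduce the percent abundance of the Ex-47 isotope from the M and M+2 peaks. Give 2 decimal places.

Let p = fractional abundance of Ex-47. I(M+2)/I(M) = [C(1,1)·p^0·(1−p)] / p^1 = 1·(1−p)/p = 44.5/100.0 = 0.4450
(1−p)/p = 0.4450/1 = 0.4450  ⇒  p = 1/(1 + 0.4450) = 0.6920
Ex-47: 69.20%, Ex-49: 30.80%.

69.20%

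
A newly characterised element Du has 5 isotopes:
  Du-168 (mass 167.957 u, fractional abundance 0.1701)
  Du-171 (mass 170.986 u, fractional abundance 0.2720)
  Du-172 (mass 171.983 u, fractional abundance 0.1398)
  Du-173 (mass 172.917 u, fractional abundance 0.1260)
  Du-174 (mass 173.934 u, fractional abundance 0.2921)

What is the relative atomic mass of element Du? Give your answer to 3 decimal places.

The abundance-weighted mean is 0.1701 × 167.957 + 0.2720 × 170.986 + 0.1398 × 171.983 + 0.1260 × 172.917 + 0.2921 × 173.934
= 28.5695 + 46.5082 + 24.0432 + 21.7875 + 50.8061 = 171.7145 u

171.715 u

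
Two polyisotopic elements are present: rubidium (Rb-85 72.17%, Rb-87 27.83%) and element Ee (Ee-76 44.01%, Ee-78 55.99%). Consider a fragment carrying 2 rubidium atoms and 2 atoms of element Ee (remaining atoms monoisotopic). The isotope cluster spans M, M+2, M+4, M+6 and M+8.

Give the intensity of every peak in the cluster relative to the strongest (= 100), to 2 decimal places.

Rubidium pattern (n=2): 0.52085089 : 0.40169822 : 0.07745089
Element Ee pattern (n=2): 0.19368801 : 0.49282398 : 0.31348801
Convolve the two distributions (both contribute in 2-u steps):
  M: 0.52085089×0.19368801 = 0.100883
  M+2: 0.52085089×0.49282398 + 0.40169822×0.19368801 = 0.334492
  M+4: 0.52085089×0.31348801 + 0.40169822×0.49282398 + 0.07745089×0.19368801 = 0.376248
  M+6: 0.40169822×0.31348801 + 0.07745089×0.49282398 = 0.164097
  M+8: 0.07745089×0.31348801 = 0.024280
Scale to base peak (0.376248) = 100: 26.81 : 88.90 : 100.00 : 43.61 : 6.45

26.81 : 88.90 : 100.00 : 43.61 : 6.45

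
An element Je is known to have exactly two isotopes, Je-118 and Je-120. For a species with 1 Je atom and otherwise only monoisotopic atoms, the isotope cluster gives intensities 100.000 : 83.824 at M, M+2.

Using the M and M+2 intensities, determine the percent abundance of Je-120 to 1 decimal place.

45.6%

Let p = fractional abundance of Je-118. I(M+2)/I(M) = [C(1,1)·p^0·(1−p)] / p^1 = 1·(1−p)/p = 83.824/100.000 = 0.8382
(1−p)/p = 0.8382/1 = 0.8382  ⇒  p = 1/(1 + 0.8382) = 0.5440
Je-118: 54.4%, Je-120: 45.6%.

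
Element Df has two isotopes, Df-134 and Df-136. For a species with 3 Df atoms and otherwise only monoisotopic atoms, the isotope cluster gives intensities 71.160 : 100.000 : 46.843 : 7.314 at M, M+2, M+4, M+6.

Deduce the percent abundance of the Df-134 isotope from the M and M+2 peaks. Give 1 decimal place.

Write p for the Df-134 fraction. I(M+2)/I(M) = [C(3,1)·p^2·(1−p)] / p^3 = 3·(1−p)/p = 100.000/71.160 = 1.4053
(1−p)/p = 1.4053/3 = 0.4684  ⇒  p = 1/(1 + 0.4684) = 0.6810
Df-134: 68.1%, Df-136: 31.9%.

68.1%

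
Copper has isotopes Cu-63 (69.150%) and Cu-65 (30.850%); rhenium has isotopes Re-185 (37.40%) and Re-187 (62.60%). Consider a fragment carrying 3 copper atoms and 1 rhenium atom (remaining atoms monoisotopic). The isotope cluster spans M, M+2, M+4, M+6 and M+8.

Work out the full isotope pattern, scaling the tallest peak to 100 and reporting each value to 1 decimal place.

Copper pattern (n=3): 0.33065611 : 0.44254842 : 0.19743483 : 0.02936064
Rhenium pattern (n=1): 0.3740 : 0.6260
Convolve the two distributions (both contribute in 2-u steps):
  M: 0.33065611×0.3740 = 0.123665
  M+2: 0.33065611×0.6260 + 0.44254842×0.3740 = 0.372504
  M+4: 0.44254842×0.6260 + 0.19743483×0.3740 = 0.350876
  M+6: 0.19743483×0.6260 + 0.02936064×0.3740 = 0.134575
  M+8: 0.02936064×0.6260 = 0.018380
Scale to base peak (0.372504) = 100: 33.2 : 100.0 : 94.2 : 36.1 : 4.9

33.2 : 100.0 : 94.2 : 36.1 : 4.9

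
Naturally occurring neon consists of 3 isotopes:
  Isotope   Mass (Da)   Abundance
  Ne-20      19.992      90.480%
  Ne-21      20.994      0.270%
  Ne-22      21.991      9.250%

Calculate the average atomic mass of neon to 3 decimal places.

Weight each isotope mass by its fractional abundance: 0.90480 × 19.992 + 0.00270 × 20.994 + 0.09250 × 21.991
= 18.0888 + 0.0567 + 2.0342 = 20.1797 Da

20.180 Da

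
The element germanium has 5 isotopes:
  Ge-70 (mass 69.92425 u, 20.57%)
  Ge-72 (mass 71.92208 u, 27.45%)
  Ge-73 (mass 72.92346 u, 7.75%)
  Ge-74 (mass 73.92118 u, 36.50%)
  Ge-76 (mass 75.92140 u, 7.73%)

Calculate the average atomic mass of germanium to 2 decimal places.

72.63 u

Average mass = Σ (abundance × isotope mass) = 0.2057 × 69.92425 + 0.2745 × 71.92208 + 0.0775 × 72.92346 + 0.3650 × 73.92118 + 0.0773 × 75.92140
= 14.383418 + 19.742611 + 5.651568 + 26.981231 + 5.868724 = 72.627552 u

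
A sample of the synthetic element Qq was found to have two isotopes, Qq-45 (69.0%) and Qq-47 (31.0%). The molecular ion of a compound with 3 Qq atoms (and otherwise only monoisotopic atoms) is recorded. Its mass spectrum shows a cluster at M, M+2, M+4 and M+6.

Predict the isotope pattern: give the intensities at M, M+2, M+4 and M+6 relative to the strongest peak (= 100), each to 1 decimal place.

Each Qq atom is independently Qq-45 (p = 0.690) or Qq-47 (q = 0.310); the cluster is the binomial expansion (p + q)^3.
P(M) = 0.690^3 = 0.328509
P(M+2) = 3 × 0.690^2 × 0.310^1 = 0.442773
P(M+4) = 3 × 0.690^1 × 0.310^2 = 0.198927
P(M+6) = 0.310^3 = 0.029791
The M+2 peak is largest (0.442773); scaling to 100 gives 74.2 : 100.0 : 44.9 : 6.7.

74.2 : 100.0 : 44.9 : 6.7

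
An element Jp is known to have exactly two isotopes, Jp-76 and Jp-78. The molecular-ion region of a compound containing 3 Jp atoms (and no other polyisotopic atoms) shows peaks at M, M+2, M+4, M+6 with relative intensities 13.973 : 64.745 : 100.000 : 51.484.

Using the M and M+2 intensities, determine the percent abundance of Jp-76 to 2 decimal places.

39.30%

Let p = fractional abundance of Jp-76. I(M+2)/I(M) = [C(3,1)·p^2·(1−p)] / p^3 = 3·(1−p)/p = 64.745/13.973 = 4.6336
(1−p)/p = 4.6336/3 = 1.5445  ⇒  p = 1/(1 + 1.5445) = 0.3930
Jp-76: 39.30%, Jp-78: 60.70%.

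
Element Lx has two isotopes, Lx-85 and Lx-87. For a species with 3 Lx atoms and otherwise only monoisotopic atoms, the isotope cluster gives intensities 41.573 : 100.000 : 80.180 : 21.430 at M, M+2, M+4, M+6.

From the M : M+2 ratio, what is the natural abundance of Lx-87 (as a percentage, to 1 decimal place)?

Let p = fractional abundance of Lx-85. I(M+2)/I(M) = [C(3,1)·p^2·(1−p)] / p^3 = 3·(1−p)/p = 100.000/41.573 = 2.4054
(1−p)/p = 2.4054/3 = 0.8018  ⇒  p = 1/(1 + 0.8018) = 0.5550
Lx-85: 55.5%, Lx-87: 44.5%.

44.5%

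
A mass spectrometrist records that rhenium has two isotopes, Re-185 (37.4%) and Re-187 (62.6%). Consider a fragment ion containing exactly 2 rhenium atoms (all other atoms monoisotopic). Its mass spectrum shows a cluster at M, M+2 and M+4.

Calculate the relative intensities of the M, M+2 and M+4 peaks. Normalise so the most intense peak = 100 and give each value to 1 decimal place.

29.9 : 100.0 : 83.7

Expanding (0.374 + 0.626)^2:
P(M) = 0.374^2 = 0.139876
P(M+2) = 2 × 0.374^1 × 0.626^1 = 0.468248
P(M+4) = 0.626^2 = 0.391876
The M+2 peak is largest (0.468248); scaling to 100 gives 29.9 : 100.0 : 83.7.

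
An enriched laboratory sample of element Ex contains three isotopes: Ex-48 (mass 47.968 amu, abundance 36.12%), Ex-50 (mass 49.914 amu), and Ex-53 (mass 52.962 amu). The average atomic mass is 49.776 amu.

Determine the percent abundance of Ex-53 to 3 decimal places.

Let x and y be the fractions of Ex-50 and Ex-53. Then x + y = 1 − 0.3612 = 0.6388 and 49.914x + 52.962y = 49.776 − 0.3612×47.968 = 32.4499584.
Substituting: 49.914x + 52.962(0.6388 − x) = 32.4499584
(49.914 − 52.962)x = -1.3821672  ⇒  x = 0.45347, y = 0.18533
Ex-50: 45.347%, Ex-53: 18.533%.

18.533%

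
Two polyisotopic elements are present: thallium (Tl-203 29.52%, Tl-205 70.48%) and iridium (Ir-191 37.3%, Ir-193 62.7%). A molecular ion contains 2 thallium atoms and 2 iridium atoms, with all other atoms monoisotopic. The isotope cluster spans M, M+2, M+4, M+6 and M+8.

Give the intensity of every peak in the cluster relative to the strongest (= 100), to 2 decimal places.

3.06 : 24.92 : 75.27 : 100.00 : 49.32

Thallium pattern (n=2): 0.08714304 : 0.41611392 : 0.49674304
Iridium pattern (n=2): 0.139129 : 0.467742 : 0.393129
Convolve the two distributions (both contribute in 2-u steps):
  M: 0.08714304×0.139129 = 0.012124
  M+2: 0.08714304×0.467742 + 0.41611392×0.139129 = 0.098654
  M+4: 0.08714304×0.393129 + 0.41611392×0.467742 + 0.49674304×0.139129 = 0.298004
  M+6: 0.41611392×0.393129 + 0.49674304×0.467742 = 0.395934
  M+8: 0.49674304×0.393129 = 0.195284
Scale to base peak (0.395934) = 100: 3.06 : 24.92 : 75.27 : 100.00 : 49.32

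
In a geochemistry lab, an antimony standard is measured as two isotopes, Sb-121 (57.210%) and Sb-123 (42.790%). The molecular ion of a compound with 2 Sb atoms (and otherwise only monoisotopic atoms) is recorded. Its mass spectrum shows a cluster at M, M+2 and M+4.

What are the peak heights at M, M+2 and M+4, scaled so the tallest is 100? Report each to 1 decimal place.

The 2 Sb atoms are independent, so intensities follow the terms of (0.57210 + 0.42790)^2.
P(M) = 0.57210^2 = 0.327298
P(M+2) = 2 × 0.57210^1 × 0.42790^1 = 0.489603
P(M+4) = 0.42790^2 = 0.183098
The M+2 peak is largest (0.489603); scaling to 100 gives 66.8 : 100.0 : 37.4.

66.8 : 100.0 : 37.4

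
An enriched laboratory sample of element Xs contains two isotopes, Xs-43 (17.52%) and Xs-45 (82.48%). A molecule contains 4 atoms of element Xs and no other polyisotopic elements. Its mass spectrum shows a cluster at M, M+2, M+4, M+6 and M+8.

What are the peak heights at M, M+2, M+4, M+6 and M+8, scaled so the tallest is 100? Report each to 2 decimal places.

0.20 : 3.83 : 27.07 : 84.97 : 100.00

Each Xs atom is independently Xs-43 (p = 0.1752) or Xs-45 (q = 0.8248); the cluster is the binomial expansion (p + q)^4.
P(M) = 0.1752^4 = 0.000942
P(M+2) = 4 × 0.1752^3 × 0.8248^1 = 0.017742
P(M+4) = 6 × 0.1752^2 × 0.8248^2 = 0.125290
P(M+6) = 4 × 0.1752^1 × 0.8248^3 = 0.393224
P(M+8) = 0.8248^4 = 0.462801
The M+8 peak is largest (0.462801); scaling to 100 gives 0.20 : 3.83 : 27.07 : 84.97 : 100.00.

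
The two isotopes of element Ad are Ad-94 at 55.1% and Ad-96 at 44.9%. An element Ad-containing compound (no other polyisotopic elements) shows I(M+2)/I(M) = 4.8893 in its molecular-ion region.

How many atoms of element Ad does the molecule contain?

6

With n Ad atoms, P(M+2)/P(M) = C(n,1)·p^(n−1)q / p^n = n·q/p = n · 0.449/0.551.
n = 4.8893 × 0.551/0.449 = 6.00 ≈ 6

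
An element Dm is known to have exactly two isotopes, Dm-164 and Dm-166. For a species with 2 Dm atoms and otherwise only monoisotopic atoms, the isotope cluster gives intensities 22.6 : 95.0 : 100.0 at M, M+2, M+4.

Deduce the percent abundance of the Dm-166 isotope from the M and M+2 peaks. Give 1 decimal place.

67.8%

If p is the fraction of Dm that is Dm-164, then I(M+2)/I(M) = [C(2,1)·p^1·(1−p)] / p^2 = 2·(1−p)/p = 95.0/22.6 = 4.2035
(1−p)/p = 4.2035/2 = 2.1018  ⇒  p = 1/(1 + 2.1018) = 0.3224
Dm-164: 32.2%, Dm-166: 67.8%.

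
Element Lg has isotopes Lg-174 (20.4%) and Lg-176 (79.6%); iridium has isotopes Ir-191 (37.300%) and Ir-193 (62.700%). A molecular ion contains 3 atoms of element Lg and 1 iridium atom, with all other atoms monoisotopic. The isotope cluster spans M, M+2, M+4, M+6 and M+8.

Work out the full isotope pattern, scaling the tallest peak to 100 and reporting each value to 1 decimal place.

Element Lg pattern (n=3): 0.00848966 : 0.09937901 : 0.38777299 : 0.50435834
Iridium pattern (n=1): 0.3730 : 0.6270
Convolve the two distributions (both contribute in 2-u steps):
  M: 0.00848966×0.3730 = 0.003167
  M+2: 0.00848966×0.6270 + 0.09937901×0.3730 = 0.042391
  M+4: 0.09937901×0.6270 + 0.38777299×0.3730 = 0.206950
  M+6: 0.38777299×0.6270 + 0.50435834×0.3730 = 0.431259
  M+8: 0.50435834×0.6270 = 0.316233
Scale to base peak (0.431259) = 100: 0.7 : 9.8 : 48.0 : 100.0 : 73.3

0.7 : 9.8 : 48.0 : 100.0 : 73.3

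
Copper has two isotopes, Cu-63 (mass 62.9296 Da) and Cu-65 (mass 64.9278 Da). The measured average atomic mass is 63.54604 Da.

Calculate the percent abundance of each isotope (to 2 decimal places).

Cu-63: 69.15%, Cu-65: 30.85%

With x = fraction of Cu-63 (so Cu-65 is 1 − x):
62.9296·x + 64.9278·(1 − x) = 63.54604
(62.9296 − 64.9278)·x = 63.54604 − 64.9278
x = -1.38176 / -1.9982 = 0.69150 → 69.15% Cu-63, 30.85% Cu-65.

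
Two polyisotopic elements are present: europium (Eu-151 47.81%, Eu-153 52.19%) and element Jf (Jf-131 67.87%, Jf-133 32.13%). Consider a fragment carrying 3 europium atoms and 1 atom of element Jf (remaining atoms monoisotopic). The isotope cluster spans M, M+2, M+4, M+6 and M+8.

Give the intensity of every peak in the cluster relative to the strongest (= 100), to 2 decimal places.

Europium pattern (n=3): 0.10928391 : 0.3578871 : 0.39067407 : 0.14215492
Element Jf pattern (n=1): 0.6787 : 0.3213
Convolve the two distributions (both contribute in 2-u steps):
  M: 0.10928391×0.6787 = 0.074171
  M+2: 0.10928391×0.3213 + 0.3578871×0.6787 = 0.278011
  M+4: 0.3578871×0.3213 + 0.39067407×0.6787 = 0.380140
  M+6: 0.39067407×0.3213 + 0.14215492×0.6787 = 0.222004
  M+8: 0.14215492×0.3213 = 0.045674
Scale to base peak (0.380140) = 100: 19.51 : 73.13 : 100.00 : 58.40 : 12.02

19.51 : 73.13 : 100.00 : 58.40 : 12.02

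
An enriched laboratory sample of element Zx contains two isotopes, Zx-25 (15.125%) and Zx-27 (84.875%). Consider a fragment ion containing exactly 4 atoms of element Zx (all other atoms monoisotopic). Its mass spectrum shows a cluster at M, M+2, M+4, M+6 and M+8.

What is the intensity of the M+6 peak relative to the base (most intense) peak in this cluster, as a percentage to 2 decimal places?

71.28%

Term probabilities: M 0.0005, M+2 0.0117, M+4 0.0989, M+6 0.3699, M+8 0.5189. Base peak = M+8.
P(M+8) = C(4,4) × 0.15125^0 × 0.84875^4 = 1 × 1.0000 × 0.51894239 = 0.518942 (base)
P(M+6) = C(4,3) × 0.15125^1 × 0.84875^3 = 4 × 0.15125 × 0.61141961 = 0.369909
Relative intensity = 0.369909 / 0.518942 × 100 = 71.28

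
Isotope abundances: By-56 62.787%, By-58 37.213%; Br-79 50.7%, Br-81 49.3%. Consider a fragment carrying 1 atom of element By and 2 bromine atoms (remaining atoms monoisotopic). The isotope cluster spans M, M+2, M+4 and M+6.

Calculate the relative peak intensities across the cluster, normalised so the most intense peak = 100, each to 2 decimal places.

39.41 : 100.00 : 82.69 : 22.09

Element By pattern (n=1): 0.62787 : 0.37213
Bromine pattern (n=2): 0.257049 : 0.499902 : 0.243049
Convolve the two distributions (both contribute in 2-u steps):
  M: 0.62787×0.257049 = 0.161393
  M+2: 0.62787×0.499902 + 0.37213×0.257049 = 0.409529
  M+4: 0.62787×0.243049 + 0.37213×0.499902 = 0.338632
  M+6: 0.37213×0.243049 = 0.090446
Scale to base peak (0.409529) = 100: 39.41 : 100.00 : 82.69 : 22.09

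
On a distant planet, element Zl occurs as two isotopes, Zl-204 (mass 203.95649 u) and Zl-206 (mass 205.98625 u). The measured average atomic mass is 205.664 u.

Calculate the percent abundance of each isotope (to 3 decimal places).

Zl-204: 15.876%, Zl-206: 84.124%

With x = fraction of Zl-204 (so Zl-206 is 1 − x):
203.95649·x + 205.98625·(1 − x) = 205.664
(203.95649 − 205.98625)·x = 205.664 − 205.98625
x = -0.32225 / -2.02976 = 0.15876 → 15.876% Zl-204, 84.124% Zl-206.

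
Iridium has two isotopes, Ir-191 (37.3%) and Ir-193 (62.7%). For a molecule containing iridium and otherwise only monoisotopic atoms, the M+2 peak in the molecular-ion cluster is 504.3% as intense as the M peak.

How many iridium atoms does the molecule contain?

With n Ir atoms, P(M+2)/P(M) = C(n,1)·p^(n−1)q / p^n = n·q/p = n · 0.627/0.373.
n = 5.043 × 0.373/0.627 = 3.00 ≈ 3

3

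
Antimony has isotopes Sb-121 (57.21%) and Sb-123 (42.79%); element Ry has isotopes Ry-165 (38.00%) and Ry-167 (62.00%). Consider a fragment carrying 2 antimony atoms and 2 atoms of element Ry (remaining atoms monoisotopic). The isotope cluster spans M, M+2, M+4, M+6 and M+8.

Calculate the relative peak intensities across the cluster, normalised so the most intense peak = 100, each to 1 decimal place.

Antimony pattern (n=2): 0.32729841 : 0.48960318 : 0.18309841
Element Ry pattern (n=2): 0.1444 : 0.4712 : 0.3844
Convolve the two distributions (both contribute in 2-u steps):
  M: 0.32729841×0.1444 = 0.047262
  M+2: 0.32729841×0.4712 + 0.48960318×0.1444 = 0.224922
  M+4: 0.32729841×0.3844 + 0.48960318×0.4712 + 0.18309841×0.1444 = 0.382954
  M+6: 0.48960318×0.3844 + 0.18309841×0.4712 = 0.274479
  M+8: 0.18309841×0.3844 = 0.070383
Scale to base peak (0.382954) = 100: 12.3 : 58.7 : 100.0 : 71.7 : 18.4

12.3 : 58.7 : 100.0 : 71.7 : 18.4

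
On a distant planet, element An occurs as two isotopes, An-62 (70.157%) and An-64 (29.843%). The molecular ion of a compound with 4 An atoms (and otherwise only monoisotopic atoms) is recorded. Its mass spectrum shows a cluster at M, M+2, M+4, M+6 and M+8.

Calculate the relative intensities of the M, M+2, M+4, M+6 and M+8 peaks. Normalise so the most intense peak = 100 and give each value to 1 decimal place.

The 4 An atoms are independent, so intensities follow the terms of (0.70157 + 0.29843)^4.
P(M) = 0.70157^4 = 0.242261
P(M+2) = 4 × 0.70157^3 × 0.29843^1 = 0.412207
P(M+4) = 6 × 0.70157^2 × 0.29843^2 = 0.263014
P(M+6) = 4 × 0.70157^1 × 0.29843^3 = 0.074586
P(M+8) = 0.29843^4 = 0.007932
The M+2 peak is largest (0.412207); scaling to 100 gives 58.8 : 100.0 : 63.8 : 18.1 : 1.9.

58.8 : 100.0 : 63.8 : 18.1 : 1.9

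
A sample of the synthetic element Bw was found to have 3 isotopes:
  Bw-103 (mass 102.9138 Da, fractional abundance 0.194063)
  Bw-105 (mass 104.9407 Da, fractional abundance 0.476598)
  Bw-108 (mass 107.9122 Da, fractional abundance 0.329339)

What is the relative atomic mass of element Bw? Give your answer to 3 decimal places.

Average mass = Σ (abundance × isotope mass) = 0.194063 × 102.9138 + 0.476598 × 104.9407 + 0.329339 × 107.9122
= 19.97176 + 50.01453 + 35.53970 = 105.52599 Da

105.526 Da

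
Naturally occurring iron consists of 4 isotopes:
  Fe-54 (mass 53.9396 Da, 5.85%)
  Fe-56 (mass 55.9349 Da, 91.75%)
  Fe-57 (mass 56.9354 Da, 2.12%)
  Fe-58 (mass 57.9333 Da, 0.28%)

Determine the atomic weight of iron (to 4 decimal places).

The abundance-weighted mean is 0.0585 × 53.9396 + 0.9175 × 55.9349 + 0.0212 × 56.9354 + 0.0028 × 57.9333
= 3.15547 + 51.32027 + 1.20703 + 0.16221 = 55.84498 Da

55.8450 Da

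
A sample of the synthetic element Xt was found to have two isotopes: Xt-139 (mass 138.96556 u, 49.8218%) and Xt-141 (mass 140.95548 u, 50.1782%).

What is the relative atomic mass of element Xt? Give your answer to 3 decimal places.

139.964 u

Weight each isotope mass by its fractional abundance: 0.498218 × 138.96556 + 0.501782 × 140.95548
= 69.235143 + 70.728923 = 139.964066 u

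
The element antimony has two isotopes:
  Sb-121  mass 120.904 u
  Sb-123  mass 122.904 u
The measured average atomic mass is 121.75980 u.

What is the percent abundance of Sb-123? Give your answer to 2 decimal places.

With x = fraction of Sb-121 (so Sb-123 is 1 − x):
120.904·x + 122.904·(1 − x) = 121.75980
(120.904 − 122.904)·x = 121.75980 − 122.904
x = -1.14420 / -2.000 = 0.57210 → 57.21% Sb-121, 42.79% Sb-123.

42.79%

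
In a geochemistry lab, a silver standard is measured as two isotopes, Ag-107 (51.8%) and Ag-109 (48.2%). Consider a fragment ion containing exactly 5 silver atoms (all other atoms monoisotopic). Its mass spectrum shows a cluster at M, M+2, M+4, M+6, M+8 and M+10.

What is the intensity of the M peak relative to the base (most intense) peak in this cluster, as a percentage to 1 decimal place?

(0.518 + 0.482)^5 gives M 0.0373, M+2 0.1735, M+4 0.3229, M+6 0.3005, M+8 0.1398, M+10 0.0260; the largest is M+4.
P(M+4) = C(5,2) × 0.518^3 × 0.482^2 = 10 × 0.13899183 × 0.232324 = 0.322911 (base)
P(M) = C(5,0) × 0.518^5 × 0.482^0 = 1 × 0.03729484 × 1.0000 = 0.037295
Relative intensity = 0.037295 / 0.322911 × 100 = 11.5

11.5%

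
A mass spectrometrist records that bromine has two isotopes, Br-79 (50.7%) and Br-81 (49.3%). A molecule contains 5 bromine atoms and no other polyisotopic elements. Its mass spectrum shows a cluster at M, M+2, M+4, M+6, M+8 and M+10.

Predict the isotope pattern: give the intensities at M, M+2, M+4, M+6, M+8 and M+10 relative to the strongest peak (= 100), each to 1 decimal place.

The 5 Br atoms are independent, so intensities follow the terms of (0.507 + 0.493)^5.
P(M) = 0.507^5 = 0.033500
P(M+2) = 5 × 0.507^4 × 0.493^1 = 0.162873
P(M+4) = 10 × 0.507^3 × 0.493^2 = 0.316751
P(M+6) = 10 × 0.507^2 × 0.493^3 = 0.308004
P(M+8) = 5 × 0.507^1 × 0.493^4 = 0.149750
P(M+10) = 0.493^5 = 0.029123
The M+4 peak is largest (0.316751); scaling to 100 gives 10.6 : 51.4 : 100.0 : 97.2 : 47.3 : 9.2.

10.6 : 51.4 : 100.0 : 97.2 : 47.3 : 9.2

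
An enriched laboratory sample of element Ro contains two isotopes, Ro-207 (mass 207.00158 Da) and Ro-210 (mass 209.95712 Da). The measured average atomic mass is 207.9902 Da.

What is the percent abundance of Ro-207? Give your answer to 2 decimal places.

66.55%

With x = fraction of Ro-207 (so Ro-210 is 1 − x):
207.00158·x + 209.95712·(1 − x) = 207.9902
(207.00158 − 209.95712)·x = 207.9902 − 209.95712
x = -1.96692 / -2.95554 = 0.66550 → 66.55% Ro-207, 33.45% Ro-210.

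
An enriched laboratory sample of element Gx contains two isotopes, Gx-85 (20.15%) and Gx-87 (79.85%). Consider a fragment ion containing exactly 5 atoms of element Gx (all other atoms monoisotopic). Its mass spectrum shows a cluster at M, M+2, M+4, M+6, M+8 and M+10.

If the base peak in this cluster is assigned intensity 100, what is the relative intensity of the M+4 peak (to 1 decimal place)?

12.7

Term probabilities: M 0.0003, M+2 0.0066, M+4 0.0522, M+6 0.2067, M+8 0.4096, M+10 0.3246. Base peak = M+8.
P(M+8) = C(5,4) × 0.2015^1 × 0.7985^4 = 5 × 0.2015 × 0.40653663 = 0.409586 (base)
P(M+4) = C(5,2) × 0.2015^3 × 0.7985^2 = 10 × 0.00818135 × 0.63760225 = 0.052164
Relative intensity = 0.052164 / 0.409586 × 100 = 12.7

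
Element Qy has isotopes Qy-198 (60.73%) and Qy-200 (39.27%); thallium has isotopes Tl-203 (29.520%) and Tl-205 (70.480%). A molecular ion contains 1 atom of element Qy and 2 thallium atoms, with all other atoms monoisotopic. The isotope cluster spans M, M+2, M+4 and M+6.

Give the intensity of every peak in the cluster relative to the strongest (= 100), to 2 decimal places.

11.38 : 61.69 : 100.00 : 41.94

Element Qy pattern (n=1): 0.6073 : 0.3927
Thallium pattern (n=2): 0.08714304 : 0.41611392 : 0.49674304
Convolve the two distributions (both contribute in 2-u steps):
  M: 0.6073×0.08714304 = 0.052922
  M+2: 0.6073×0.41611392 + 0.3927×0.08714304 = 0.286927
  M+4: 0.6073×0.49674304 + 0.3927×0.41611392 = 0.465080
  M+6: 0.3927×0.49674304 = 0.195071
Scale to base peak (0.465080) = 100: 11.38 : 61.69 : 100.00 : 41.94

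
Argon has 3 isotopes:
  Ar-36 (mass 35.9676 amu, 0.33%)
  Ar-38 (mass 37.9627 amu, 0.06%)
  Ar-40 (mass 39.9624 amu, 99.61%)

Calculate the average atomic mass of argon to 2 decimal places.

39.95 amu

The abundance-weighted mean is 0.0033 × 35.9676 + 0.0006 × 37.9627 + 0.9961 × 39.9624
= 0.11869 + 0.02278 + 39.80655 = 39.94802 amu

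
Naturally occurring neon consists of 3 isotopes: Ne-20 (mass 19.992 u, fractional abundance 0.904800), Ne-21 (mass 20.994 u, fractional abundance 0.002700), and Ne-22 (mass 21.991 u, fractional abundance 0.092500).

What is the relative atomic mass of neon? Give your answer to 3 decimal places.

20.180 u

Average mass = Σ (abundance × isotope mass) = 0.904800 × 19.992 + 0.002700 × 20.994 + 0.092500 × 21.991
= 18.0888 + 0.0567 + 2.0342 = 20.1797 u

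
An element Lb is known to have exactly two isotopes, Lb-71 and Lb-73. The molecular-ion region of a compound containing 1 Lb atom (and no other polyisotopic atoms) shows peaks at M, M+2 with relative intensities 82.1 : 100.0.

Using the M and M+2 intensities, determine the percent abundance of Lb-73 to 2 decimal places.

54.91%

Let p = fractional abundance of Lb-71. I(M+2)/I(M) = [C(1,1)·p^0·(1−p)] / p^1 = 1·(1−p)/p = 100.0/82.1 = 1.2180
(1−p)/p = 1.2180/1 = 1.2180  ⇒  p = 1/(1 + 1.2180) = 0.4509
Lb-71: 45.09%, Lb-73: 54.91%.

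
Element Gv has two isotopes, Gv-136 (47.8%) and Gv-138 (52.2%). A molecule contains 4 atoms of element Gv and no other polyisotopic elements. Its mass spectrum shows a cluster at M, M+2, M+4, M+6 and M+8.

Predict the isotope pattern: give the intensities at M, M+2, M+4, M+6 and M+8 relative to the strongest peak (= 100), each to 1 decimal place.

14.0 : 61.0 : 100.0 : 72.8 : 19.9

Each Gv atom is independently Gv-136 (p = 0.478) or Gv-138 (q = 0.522); the cluster is the binomial expansion (p + q)^4.
P(M) = 0.478^4 = 0.052205
P(M+2) = 4 × 0.478^3 × 0.522^1 = 0.228042
P(M+4) = 6 × 0.478^2 × 0.522^2 = 0.373549
P(M+6) = 4 × 0.478^1 × 0.522^3 = 0.271956
P(M+8) = 0.522^4 = 0.074248
The M+4 peak is largest (0.373549); scaling to 100 gives 14.0 : 61.0 : 100.0 : 72.8 : 19.9.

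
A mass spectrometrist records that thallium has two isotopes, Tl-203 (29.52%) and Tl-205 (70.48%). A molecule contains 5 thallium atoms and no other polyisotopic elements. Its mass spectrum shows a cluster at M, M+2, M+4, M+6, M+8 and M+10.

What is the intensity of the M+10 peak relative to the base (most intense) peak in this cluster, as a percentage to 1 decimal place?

(0.2952 + 0.7048)^5 gives M 0.0022, M+2 0.0268, M+4 0.1278, M+6 0.3051, M+8 0.3642, M+10 0.1739; the largest is M+8.
P(M+8) = C(5,4) × 0.2952^1 × 0.7048^4 = 5 × 0.2952 × 0.24675365 = 0.364208 (base)
P(M+10) = C(5,5) × 0.2952^0 × 0.7048^5 = 1 × 1.0000 × 0.17391197 = 0.173912
Relative intensity = 0.173912 / 0.364208 × 100 = 47.8

47.8%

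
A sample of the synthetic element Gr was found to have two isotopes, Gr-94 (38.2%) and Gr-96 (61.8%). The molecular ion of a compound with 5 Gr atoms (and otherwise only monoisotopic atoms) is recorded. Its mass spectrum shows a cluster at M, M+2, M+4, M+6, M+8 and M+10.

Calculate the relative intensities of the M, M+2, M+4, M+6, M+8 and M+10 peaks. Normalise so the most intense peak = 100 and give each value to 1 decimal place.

The 5 Gr atoms are independent, so intensities follow the terms of (0.382 + 0.618)^5.
P(M) = 0.382^5 = 0.008134
P(M+2) = 5 × 0.382^4 × 0.618^1 = 0.065798
P(M+4) = 10 × 0.382^3 × 0.618^2 = 0.212896
P(M+6) = 10 × 0.382^2 × 0.618^3 = 0.344423
P(M+8) = 5 × 0.382^1 × 0.618^4 = 0.278604
P(M+10) = 0.618^5 = 0.090145
The M+6 peak is largest (0.344423); scaling to 100 gives 2.4 : 19.1 : 61.8 : 100.0 : 80.9 : 26.2.

2.4 : 19.1 : 61.8 : 100.0 : 80.9 : 26.2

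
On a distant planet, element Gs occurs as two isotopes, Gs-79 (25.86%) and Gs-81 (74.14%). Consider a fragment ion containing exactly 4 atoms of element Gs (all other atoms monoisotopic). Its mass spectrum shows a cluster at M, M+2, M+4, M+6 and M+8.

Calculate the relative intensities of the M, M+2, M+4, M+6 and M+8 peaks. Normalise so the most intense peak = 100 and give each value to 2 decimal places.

Each Gs atom is independently Gs-79 (p = 0.2586) or Gs-81 (q = 0.7414); the cluster is the binomial expansion (p + q)^4.
P(M) = 0.2586^4 = 0.004472
P(M+2) = 4 × 0.2586^3 × 0.7414^1 = 0.051286
P(M+4) = 6 × 0.2586^2 × 0.7414^2 = 0.220553
P(M+6) = 4 × 0.2586^1 × 0.7414^3 = 0.421547
P(M+8) = 0.7414^4 = 0.302141
The M+6 peak is largest (0.421547); scaling to 100 gives 1.06 : 12.17 : 52.32 : 100.00 : 71.67.

1.06 : 12.17 : 52.32 : 100.00 : 71.67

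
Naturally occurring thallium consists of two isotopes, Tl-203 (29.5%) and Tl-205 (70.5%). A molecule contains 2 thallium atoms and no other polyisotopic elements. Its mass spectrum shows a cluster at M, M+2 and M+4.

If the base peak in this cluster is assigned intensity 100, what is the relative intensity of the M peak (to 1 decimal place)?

Binomial terms of (0.295 + 0.705)^2: M 0.0870, M+2 0.4160, M+4 0.4970 → M+4 is the base peak.
P(M+4) = C(2,2) × 0.295^0 × 0.705^2 = 1 × 1.0000 × 0.497025 = 0.497025 (base)
P(M) = C(2,0) × 0.295^2 × 0.705^0 = 1 × 0.087025 × 1.0000 = 0.087025
Relative intensity = 0.087025 / 0.497025 × 100 = 17.5

17.5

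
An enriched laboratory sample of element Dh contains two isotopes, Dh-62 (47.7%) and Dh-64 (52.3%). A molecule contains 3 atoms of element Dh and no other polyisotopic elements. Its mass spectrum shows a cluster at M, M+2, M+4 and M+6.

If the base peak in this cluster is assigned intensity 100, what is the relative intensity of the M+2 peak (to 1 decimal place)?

Binomial terms of (0.477 + 0.523)^3: M 0.1085, M+2 0.3570, M+4 0.3914, M+6 0.1431 → M+4 is the base peak.
P(M+4) = C(3,2) × 0.477^1 × 0.523^2 = 3 × 0.4770 × 0.273529 = 0.391420 (base)
P(M+2) = C(3,1) × 0.477^2 × 0.523^1 = 3 × 0.227529 × 0.5230 = 0.356993
Relative intensity = 0.356993 / 0.391420 × 100 = 91.2

91.2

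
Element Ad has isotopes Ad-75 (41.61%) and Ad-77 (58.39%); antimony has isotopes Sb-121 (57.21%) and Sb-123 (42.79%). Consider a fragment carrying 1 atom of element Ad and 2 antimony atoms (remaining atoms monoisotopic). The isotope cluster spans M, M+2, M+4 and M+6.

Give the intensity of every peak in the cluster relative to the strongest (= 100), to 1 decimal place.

Element Ad pattern (n=1): 0.4161 : 0.5839
Antimony pattern (n=2): 0.32729841 : 0.48960318 : 0.18309841
Convolve the two distributions (both contribute in 2-u steps):
  M: 0.4161×0.32729841 = 0.136189
  M+2: 0.4161×0.48960318 + 0.5839×0.32729841 = 0.394833
  M+4: 0.4161×0.18309841 + 0.5839×0.48960318 = 0.362067
  M+6: 0.5839×0.18309841 = 0.106911
Scale to base peak (0.394833) = 100: 34.5 : 100.0 : 91.7 : 27.1

34.5 : 100.0 : 91.7 : 27.1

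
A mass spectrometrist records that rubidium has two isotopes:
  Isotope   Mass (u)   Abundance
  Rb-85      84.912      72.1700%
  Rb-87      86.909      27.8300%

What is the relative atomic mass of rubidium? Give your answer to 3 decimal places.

85.468 u

Weight each isotope mass by its fractional abundance: 0.721700 × 84.912 + 0.278300 × 86.909
= 61.2810 + 24.1868 = 85.4678 u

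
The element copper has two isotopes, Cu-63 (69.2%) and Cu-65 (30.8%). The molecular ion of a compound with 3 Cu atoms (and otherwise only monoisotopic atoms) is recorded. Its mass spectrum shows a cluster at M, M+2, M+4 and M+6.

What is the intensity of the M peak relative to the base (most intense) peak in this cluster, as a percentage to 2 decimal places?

74.89%

Binomial terms of (0.692 + 0.308)^3: M 0.3314, M+2 0.4425, M+4 0.1969, M+6 0.0292 → M+2 is the base peak.
P(M+2) = C(3,1) × 0.692^2 × 0.308^1 = 3 × 0.478864 × 0.3080 = 0.442470 (base)
P(M) = C(3,0) × 0.692^3 × 0.308^0 = 1 × 0.33137389 × 1.0000 = 0.331374
Relative intensity = 0.331374 / 0.442470 × 100 = 74.89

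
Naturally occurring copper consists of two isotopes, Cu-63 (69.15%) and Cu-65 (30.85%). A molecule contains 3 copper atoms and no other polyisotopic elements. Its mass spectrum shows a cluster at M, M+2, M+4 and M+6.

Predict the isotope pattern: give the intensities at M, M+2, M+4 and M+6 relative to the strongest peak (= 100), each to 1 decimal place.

Each Cu atom is independently Cu-63 (p = 0.6915) or Cu-65 (q = 0.3085); the cluster is the binomial expansion (p + q)^3.
P(M) = 0.6915^3 = 0.330656
P(M+2) = 3 × 0.6915^2 × 0.3085^1 = 0.442548
P(M+4) = 3 × 0.6915^1 × 0.3085^2 = 0.197435
P(M+6) = 0.3085^3 = 0.029361
The M+2 peak is largest (0.442548); scaling to 100 gives 74.7 : 100.0 : 44.6 : 6.6.

74.7 : 100.0 : 44.6 : 6.6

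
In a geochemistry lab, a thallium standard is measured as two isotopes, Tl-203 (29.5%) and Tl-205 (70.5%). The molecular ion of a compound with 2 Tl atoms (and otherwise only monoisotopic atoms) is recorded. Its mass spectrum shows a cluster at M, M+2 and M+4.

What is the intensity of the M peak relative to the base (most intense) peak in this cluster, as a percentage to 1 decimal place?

17.5%

Binomial terms of (0.295 + 0.705)^2: M 0.0870, M+2 0.4160, M+4 0.4970 → M+4 is the base peak.
P(M+4) = C(2,2) × 0.295^0 × 0.705^2 = 1 × 1.0000 × 0.497025 = 0.497025 (base)
P(M) = C(2,0) × 0.295^2 × 0.705^0 = 1 × 0.087025 × 1.0000 = 0.087025
Relative intensity = 0.087025 / 0.497025 × 100 = 17.5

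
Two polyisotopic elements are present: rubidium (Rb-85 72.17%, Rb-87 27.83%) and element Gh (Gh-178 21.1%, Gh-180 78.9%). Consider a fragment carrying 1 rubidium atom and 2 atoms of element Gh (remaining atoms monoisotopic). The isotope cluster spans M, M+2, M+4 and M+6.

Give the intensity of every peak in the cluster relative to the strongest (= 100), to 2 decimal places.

Rubidium pattern (n=1): 0.7217 : 0.2783
Element Gh pattern (n=2): 0.044521 : 0.332958 : 0.622521
Convolve the two distributions (both contribute in 2-u steps):
  M: 0.7217×0.044521 = 0.032131
  M+2: 0.7217×0.332958 + 0.2783×0.044521 = 0.252686
  M+4: 0.7217×0.622521 + 0.2783×0.332958 = 0.541936
  M+6: 0.2783×0.622521 = 0.173248
Scale to base peak (0.541936) = 100: 5.93 : 46.63 : 100.00 : 31.97

5.93 : 46.63 : 100.00 : 31.97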